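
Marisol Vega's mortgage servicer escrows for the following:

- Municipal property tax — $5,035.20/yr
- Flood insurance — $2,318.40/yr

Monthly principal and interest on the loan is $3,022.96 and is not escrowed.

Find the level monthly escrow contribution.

$612.80

Municipal property tax = $5,035.20 annually
Flood insurance = $2,318.40 annually
Combined annual = $5,035.20 + $2,318.40 = $7,353.60
Base monthly escrow = $7,353.60 ÷ 12 = $612.80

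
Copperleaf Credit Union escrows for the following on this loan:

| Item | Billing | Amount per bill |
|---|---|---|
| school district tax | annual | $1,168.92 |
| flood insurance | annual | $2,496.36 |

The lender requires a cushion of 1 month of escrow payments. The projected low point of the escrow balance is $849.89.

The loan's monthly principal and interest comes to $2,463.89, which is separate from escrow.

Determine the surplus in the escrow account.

$544.45

School district tax: $1,168.92
Flood insurance: $2,496.36
Yearly total = $3,665.28
Monthly = $3,665.28 ÷ 12 = $305.44
Cushion = 1 × $305.44 = $305.44
Surplus = $849.89 − $305.44 = $544.45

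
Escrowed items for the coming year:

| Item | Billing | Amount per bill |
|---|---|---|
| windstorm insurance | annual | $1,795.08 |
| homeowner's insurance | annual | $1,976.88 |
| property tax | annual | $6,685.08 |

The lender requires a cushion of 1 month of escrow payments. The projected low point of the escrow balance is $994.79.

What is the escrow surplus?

$123.37

Windstorm insurance — $1,795.08/yr
Homeowner's insurance — $1,976.88/yr
Property tax — $6,685.08/yr
Total per year = $10,457.04
Base monthly escrow = $10,457.04 / 12 = $871.42
Cushion = 1 × $871.42 = $871.42
Surplus = $994.79 − $871.42 = $123.37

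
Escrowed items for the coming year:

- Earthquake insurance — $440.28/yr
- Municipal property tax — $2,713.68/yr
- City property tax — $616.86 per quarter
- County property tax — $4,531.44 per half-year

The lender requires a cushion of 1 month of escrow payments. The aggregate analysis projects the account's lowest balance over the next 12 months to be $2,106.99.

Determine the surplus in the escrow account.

$883.30

Earthquake insurance — $440.28
Municipal property tax — $2,713.68
City property tax — $616.86 × 4 = $2,467.44
County property tax — $4,531.44 × 2 = $9,062.88
Annual escrow total = $440.28 + $2,713.68 + $2,467.44 + $9,062.88 = $14,684.28
Base monthly escrow = $14,684.28 ÷ 12 = $1,223.69
Required cushion = 1 × $1,223.69 = $1,223.69
Surplus = $2,106.99 − $1,223.69 = $883.30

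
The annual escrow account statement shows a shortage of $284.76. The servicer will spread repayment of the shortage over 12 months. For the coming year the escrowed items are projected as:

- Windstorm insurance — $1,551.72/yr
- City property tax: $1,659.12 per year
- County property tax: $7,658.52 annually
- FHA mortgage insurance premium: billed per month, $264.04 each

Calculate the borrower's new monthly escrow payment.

$1,193.55

Windstorm insurance — $1,551.72/yr
City property tax — $1,659.12/yr
County property tax — $7,658.52/yr
FHA mortgage insurance premium — $264.04 × 12 = $3,168.48/yr
Annual escrow total = $1,551.72 + $1,659.12 + $7,658.52 + $3,168.48 = $14,037.84
Per month = $14,037.84 ÷ 12 = $1,169.82
Monthly shortage recovery: $284.76 / 12 = $23.73
Adjusted monthly = $1,169.82 + $23.73 = $1,193.55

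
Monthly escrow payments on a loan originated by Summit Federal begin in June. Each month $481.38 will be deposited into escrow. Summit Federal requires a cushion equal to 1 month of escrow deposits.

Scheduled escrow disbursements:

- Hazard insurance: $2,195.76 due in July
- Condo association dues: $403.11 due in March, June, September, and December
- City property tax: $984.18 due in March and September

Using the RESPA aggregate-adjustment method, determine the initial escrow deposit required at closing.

Cushion = 1 × $481.38 = $481.38
Trial balance (start $0, +$481.38 each month, − disbursements):
  Jun: +$481.38 − $403.11 → $78.27
  Jul: +$481.38 − $2,195.76 → -$1,636.11
  Aug: +$481.38 → -$1,154.73
  Sep: +$481.38 − $1,387.29 → -$2,060.64
  Oct: +$481.38 → -$1,579.26
  Nov: +$481.38 → -$1,097.88
  Dec: +$481.38 − $403.11 → -$1,019.61
  Jan: +$481.38 → -$538.23
  Feb: +$481.38 → -$56.85
  Mar: +$481.38 − $1,387.29 → -$962.76
  Apr: +$481.38 → -$481.38
  May: +$481.38 → $0.00
Lowest trial balance = -$2,060.64 (Sep)
Initial deposit = cushion − low point = $481.38 − (-$2,060.64) = $2,542.02

$2,542.02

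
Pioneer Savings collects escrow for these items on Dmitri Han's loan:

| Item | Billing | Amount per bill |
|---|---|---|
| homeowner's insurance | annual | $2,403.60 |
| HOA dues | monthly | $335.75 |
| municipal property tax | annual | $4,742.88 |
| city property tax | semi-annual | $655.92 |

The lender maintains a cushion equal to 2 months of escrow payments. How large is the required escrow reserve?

$2,081.22

Homeowner's insurance — $2,403.60/yr
HOA dues — $335.75 × 12 = $4,029.00/yr
Municipal property tax — $4,742.88/yr
City property tax — $655.92 × 2 = $1,311.84/yr
Combined annual = $2,403.60 + $4,029.00 + $4,742.88 + $1,311.84 = $12,487.32
Monthly = $12,487.32 ÷ 12 = $1,040.61
Reserve = 2 × $1,040.61 = $2,081.22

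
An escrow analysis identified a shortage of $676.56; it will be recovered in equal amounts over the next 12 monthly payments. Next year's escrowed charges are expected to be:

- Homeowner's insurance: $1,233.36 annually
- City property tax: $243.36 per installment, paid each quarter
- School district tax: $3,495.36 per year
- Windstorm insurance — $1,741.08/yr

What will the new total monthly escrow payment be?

$676.65

Homeowner's insurance — $1,233.36/yr
City property tax — $243.36 × 4 = $973.44/yr
School district tax — $3,495.36/yr
Windstorm insurance — $1,741.08/yr
Total annual escrow = $1,233.36 + $973.44 + $3,495.36 + $1,741.08 = $7,443.24
Monthly = $7,443.24 / 12 = $620.27
Monthly shortage recovery: $676.56 ÷ 12 = $56.38
New monthly escrow = $620.27 + $56.38 = $676.65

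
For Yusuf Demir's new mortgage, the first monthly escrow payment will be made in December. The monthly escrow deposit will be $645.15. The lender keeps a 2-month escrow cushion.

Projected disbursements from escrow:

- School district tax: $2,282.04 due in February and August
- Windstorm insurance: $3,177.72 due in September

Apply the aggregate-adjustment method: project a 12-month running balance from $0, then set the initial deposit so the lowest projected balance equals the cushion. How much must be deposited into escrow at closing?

$2,580.60

Cushion = 2 × $645.15 = $1,290.30
Trial balance (start $0, +$645.15 each month, − disbursements):
  Dec: +$645.15 → $645.15
  Jan: +$645.15 → $1,290.30
  Feb: +$645.15 − $2,282.04 → -$346.59
  Mar: +$645.15 → $298.56
  Apr: +$645.15 → $943.71
  May: +$645.15 → $1,588.86
  Jun: +$645.15 → $2,234.01
  Jul: +$645.15 → $2,879.16
  Aug: +$645.15 − $2,282.04 → $1,242.27
  Sep: +$645.15 − $3,177.72 → -$1,290.30
  Oct: +$645.15 → -$645.15
  Nov: +$645.15 → $0.00
Lowest trial balance = -$1,290.30 (Sep)
Initial deposit = cushion − low point = $1,290.30 − (-$1,290.30) = $2,580.60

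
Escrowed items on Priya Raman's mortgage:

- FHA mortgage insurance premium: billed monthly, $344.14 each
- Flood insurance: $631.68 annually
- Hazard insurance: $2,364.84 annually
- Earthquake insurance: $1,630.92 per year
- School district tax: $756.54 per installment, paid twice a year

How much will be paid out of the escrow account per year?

FHA mortgage insurance premium — $344.14 × 12 = $4,129.68
Flood insurance — $631.68
Hazard insurance — $2,364.84
Earthquake insurance — $1,630.92
School district tax — $756.54 × 2 = $1,513.08
Total per year = $10,270.20

$10,270.20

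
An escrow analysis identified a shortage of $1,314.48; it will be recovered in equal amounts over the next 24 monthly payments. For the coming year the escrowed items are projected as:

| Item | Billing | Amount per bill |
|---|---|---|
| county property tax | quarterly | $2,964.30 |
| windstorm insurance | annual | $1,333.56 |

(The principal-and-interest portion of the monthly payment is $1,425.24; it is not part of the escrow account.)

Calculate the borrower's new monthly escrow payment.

$1,154.00

County property tax = $2,964.30 × 4 = $11,857.20 annually
Windstorm insurance = $1,333.56 annually
Annual escrow total = $13,190.76
Per month = $13,190.76 / 12 = $1,099.23
Shortage per month = $1,314.48 ÷ 24 = $54.77
Adjusted monthly = $1,099.23 + $54.77 = $1,154.00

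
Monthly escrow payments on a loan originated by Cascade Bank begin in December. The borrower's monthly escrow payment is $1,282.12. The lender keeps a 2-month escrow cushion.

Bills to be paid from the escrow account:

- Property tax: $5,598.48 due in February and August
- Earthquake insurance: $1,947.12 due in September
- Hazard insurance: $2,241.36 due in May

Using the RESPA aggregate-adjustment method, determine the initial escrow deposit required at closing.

Cushion = 2 × $1,282.12 = $2,564.24
Trial balance (start $0, +$1,282.12 each month, − disbursements):
  Dec: +$1,282.12 → $1,282.12
  Jan: +$1,282.12 → $2,564.24
  Feb: +$1,282.12 − $5,598.48 → -$1,752.12
  Mar: +$1,282.12 → -$470.00
  Apr: +$1,282.12 → $812.12
  May: +$1,282.12 − $2,241.36 → -$147.12
  Jun: +$1,282.12 → $1,135.00
  Jul: +$1,282.12 → $2,417.12
  Aug: +$1,282.12 − $5,598.48 → -$1,899.24
  Sep: +$1,282.12 − $1,947.12 → -$2,564.24
  Oct: +$1,282.12 → -$1,282.12
  Nov: +$1,282.12 → $0.00
Lowest trial balance = -$2,564.24 (Sep)
Initial deposit = cushion − low point = $2,564.24 − (-$2,564.24) = $5,128.48

$5,128.48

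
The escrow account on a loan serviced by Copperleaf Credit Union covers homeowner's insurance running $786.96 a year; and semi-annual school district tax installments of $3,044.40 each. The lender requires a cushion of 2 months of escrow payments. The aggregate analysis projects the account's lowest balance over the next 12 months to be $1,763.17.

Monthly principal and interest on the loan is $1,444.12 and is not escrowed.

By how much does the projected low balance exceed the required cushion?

Homeowner's insurance = $786.96/yr
School district tax = $3,044.40 × 2 = $6,088.80/yr
Total annual escrow = $786.96 + $6,088.80 = $6,875.76
Base monthly escrow = $6,875.76 / 12 = $572.98
Cushion = 2 × $572.98 = $1,145.96
Surplus = $1,763.17 − $1,145.96 = $617.21

$617.21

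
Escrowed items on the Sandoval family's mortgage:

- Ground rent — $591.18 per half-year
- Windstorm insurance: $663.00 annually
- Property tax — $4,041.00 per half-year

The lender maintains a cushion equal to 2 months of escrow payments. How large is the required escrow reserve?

$1,654.56

Ground rent: $591.18 × 2 = $1,182.36
Windstorm insurance: $663.00
Property tax: $4,041.00 × 2 = $8,082.00
Yearly total = $9,927.36
Monthly escrow = $9,927.36 ÷ 12 = $827.28
Cushion = 2 × $827.28 = $1,654.56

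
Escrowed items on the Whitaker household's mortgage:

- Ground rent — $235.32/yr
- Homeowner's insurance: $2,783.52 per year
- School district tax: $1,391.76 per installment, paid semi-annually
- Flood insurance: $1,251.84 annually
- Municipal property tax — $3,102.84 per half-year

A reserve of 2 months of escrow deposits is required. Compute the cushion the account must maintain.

Ground rent: $235.32/yr
Homeowner's insurance: $2,783.52/yr
School district tax: $1,391.76 × 2 = $2,783.52/yr
Flood insurance: $1,251.84/yr
Municipal property tax: $3,102.84 × 2 = $6,205.68/yr
Combined annual = $13,259.88
Monthly = $13,259.88 ÷ 12 = $1,104.99
Cushion = 2 × $1,104.99 = $2,209.98

$2,209.98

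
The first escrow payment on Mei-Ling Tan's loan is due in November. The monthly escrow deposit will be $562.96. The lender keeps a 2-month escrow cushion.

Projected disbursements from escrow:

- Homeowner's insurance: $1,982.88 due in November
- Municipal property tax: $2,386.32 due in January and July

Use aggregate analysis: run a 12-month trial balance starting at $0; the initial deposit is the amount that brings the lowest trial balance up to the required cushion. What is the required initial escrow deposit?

Cushion = 2 × $562.96 = $1,125.92
Trial balance (start $0, +$562.96 each month, − disbursements):
  Nov: +$562.96 − $1,982.88 → -$1,419.92
  Dec: +$562.96 → -$856.96
  Jan: +$562.96 − $2,386.32 → -$2,680.32
  Feb: +$562.96 → -$2,117.36
  Mar: +$562.96 → -$1,554.40
  Apr: +$562.96 → -$991.44
  May: +$562.96 → -$428.48
  Jun: +$562.96 → $134.48
  Jul: +$562.96 − $2,386.32 → -$1,688.88
  Aug: +$562.96 → -$1,125.92
  Sep: +$562.96 → -$562.96
  Oct: +$562.96 → $0.00
Lowest trial balance = -$2,680.32 (Jan)
Initial deposit = cushion − low point = $1,125.92 − (-$2,680.32) = $3,806.24

$3,806.24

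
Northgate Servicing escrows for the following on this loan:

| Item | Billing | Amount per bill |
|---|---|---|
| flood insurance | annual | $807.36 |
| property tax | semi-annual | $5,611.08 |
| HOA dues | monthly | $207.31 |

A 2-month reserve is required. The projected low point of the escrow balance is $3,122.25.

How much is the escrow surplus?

Flood insurance = $807.36 annually
Property tax = $5,611.08 × 2 = $11,222.16 annually
HOA dues = $207.31 × 12 = $2,487.72 annually
Combined annual = $807.36 + $11,222.16 + $2,487.72 = $14,517.24
Monthly = $14,517.24 ÷ 12 = $1,209.77
Required cushion = 2 × $1,209.77 = $2,419.54
Surplus = $3,122.25 − $2,419.54 = $702.71

$702.71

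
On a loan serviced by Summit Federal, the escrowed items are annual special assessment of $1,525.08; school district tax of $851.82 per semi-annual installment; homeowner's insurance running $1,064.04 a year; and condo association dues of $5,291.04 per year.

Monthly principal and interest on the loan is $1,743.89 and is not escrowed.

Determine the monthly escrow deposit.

$798.65

Special assessment — $1,525.08 per year
School district tax — $851.82 × 2 = $1,703.64 per year
Homeowner's insurance — $1,064.04 per year
Condo association dues — $5,291.04 per year
Combined annual = $1,525.08 + $1,703.64 + $1,064.04 + $5,291.04 = $9,583.80
Monthly = $9,583.80 / 12 = $798.65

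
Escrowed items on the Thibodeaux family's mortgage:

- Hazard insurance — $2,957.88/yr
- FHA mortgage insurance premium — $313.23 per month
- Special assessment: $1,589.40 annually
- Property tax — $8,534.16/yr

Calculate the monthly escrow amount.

$1,403.35

Hazard insurance: $2,957.88
FHA mortgage insurance premium: $313.23 × 12 = $3,758.76
Special assessment: $1,589.40
Property tax: $8,534.16
Total per year = $16,840.20
Monthly escrow = $16,840.20 ÷ 12 = $1,403.35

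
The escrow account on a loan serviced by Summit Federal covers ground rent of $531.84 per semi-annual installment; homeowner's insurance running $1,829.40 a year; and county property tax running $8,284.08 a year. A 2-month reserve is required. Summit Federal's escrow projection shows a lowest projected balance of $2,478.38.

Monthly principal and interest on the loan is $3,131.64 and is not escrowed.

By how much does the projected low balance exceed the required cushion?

Ground rent: $531.84 × 2 = $1,063.68 annually
Homeowner's insurance: $1,829.40 annually
County property tax: $8,284.08 annually
Annual escrow total = $1,063.68 + $1,829.40 + $8,284.08 = $11,177.16
Monthly = $11,177.16 ÷ 12 = $931.43
Required reserve = 2 × $931.43 = $1,862.86
Excess over cushion: $2,478.38 − $1,862.86 = $615.52

$615.52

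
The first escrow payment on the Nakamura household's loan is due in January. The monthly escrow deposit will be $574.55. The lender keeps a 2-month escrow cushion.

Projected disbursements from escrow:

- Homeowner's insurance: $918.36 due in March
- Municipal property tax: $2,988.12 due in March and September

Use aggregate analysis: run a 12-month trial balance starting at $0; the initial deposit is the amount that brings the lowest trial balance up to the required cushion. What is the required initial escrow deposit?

$3,331.93

Cushion = 2 × $574.55 = $1,149.10
Trial balance (start $0, +$574.55 each month, − disbursements):
  Jan: +$574.55 → $574.55
  Feb: +$574.55 → $1,149.10
  Mar: +$574.55 − $3,906.48 → -$2,182.83
  Apr: +$574.55 → -$1,608.28
  May: +$574.55 → -$1,033.73
  Jun: +$574.55 → -$459.18
  Jul: +$574.55 → $115.37
  Aug: +$574.55 → $689.92
  Sep: +$574.55 − $2,988.12 → -$1,723.65
  Oct: +$574.55 → -$1,149.10
  Nov: +$574.55 → -$574.55
  Dec: +$574.55 → $0.00
Lowest trial balance = -$2,182.83 (Mar)
Initial deposit = cushion − low point = $1,149.10 − (-$2,182.83) = $3,331.93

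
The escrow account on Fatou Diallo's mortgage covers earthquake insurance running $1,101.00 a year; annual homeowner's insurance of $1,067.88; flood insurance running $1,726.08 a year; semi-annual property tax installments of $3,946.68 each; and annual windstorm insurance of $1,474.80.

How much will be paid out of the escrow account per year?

$13,263.12

Earthquake insurance: $1,101.00
Homeowner's insurance: $1,067.88
Flood insurance: $1,726.08
Property tax: $3,946.68 × 2 = $7,893.36
Windstorm insurance: $1,474.80
Total per year = $13,263.12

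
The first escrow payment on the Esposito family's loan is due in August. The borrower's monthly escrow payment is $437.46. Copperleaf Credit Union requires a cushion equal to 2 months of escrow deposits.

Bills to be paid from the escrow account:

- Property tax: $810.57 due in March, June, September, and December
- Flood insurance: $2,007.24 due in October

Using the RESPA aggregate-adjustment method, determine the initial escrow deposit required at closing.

Cushion = 2 × $437.46 = $874.92
Trial balance (start $0, +$437.46 each month, − disbursements):
  Aug: +$437.46 → $437.46
  Sep: +$437.46 − $810.57 → $64.35
  Oct: +$437.46 − $2,007.24 → -$1,505.43
  Nov: +$437.46 → -$1,067.97
  Dec: +$437.46 − $810.57 → -$1,441.08
  Jan: +$437.46 → -$1,003.62
  Feb: +$437.46 → -$566.16
  Mar: +$437.46 − $810.57 → -$939.27
  Apr: +$437.46 → -$501.81
  May: +$437.46 → -$64.35
  Jun: +$437.46 − $810.57 → -$437.46
  Jul: +$437.46 → $0.00
Lowest trial balance = -$1,505.43 (Oct)
Initial deposit = cushion − low point = $874.92 − (-$1,505.43) = $2,380.35

$2,380.35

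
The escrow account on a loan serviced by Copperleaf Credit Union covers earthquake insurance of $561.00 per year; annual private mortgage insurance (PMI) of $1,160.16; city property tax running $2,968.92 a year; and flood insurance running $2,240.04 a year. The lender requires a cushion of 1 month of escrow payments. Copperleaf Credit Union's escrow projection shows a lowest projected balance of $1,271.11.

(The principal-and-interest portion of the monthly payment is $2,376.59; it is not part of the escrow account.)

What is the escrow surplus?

$693.60

Earthquake insurance — $561.00/yr
Private mortgage insurance (PMI) — $1,160.16/yr
City property tax — $2,968.92/yr
Flood insurance — $2,240.04/yr
Yearly total = $561.00 + $1,160.16 + $2,968.92 + $2,240.04 = $6,930.12
Monthly escrow = $6,930.12 / 12 = $577.51
Cushion = 1 × $577.51 = $577.51
Surplus = $1,271.11 − $577.51 = $693.60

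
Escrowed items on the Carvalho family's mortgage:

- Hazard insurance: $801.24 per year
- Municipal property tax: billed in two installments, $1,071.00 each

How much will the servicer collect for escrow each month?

$245.27

Hazard insurance — $801.24
Municipal property tax — $1,071.00 × 2 = $2,142.00
Total per year = $801.24 + $2,142.00 = $2,943.24
Monthly escrow = $2,943.24 / 12 = $245.27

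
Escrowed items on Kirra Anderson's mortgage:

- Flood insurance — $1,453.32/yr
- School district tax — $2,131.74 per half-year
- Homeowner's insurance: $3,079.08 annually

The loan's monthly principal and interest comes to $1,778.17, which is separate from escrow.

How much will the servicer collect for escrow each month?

$732.99

Flood insurance: $1,453.32/yr
School district tax: $2,131.74 × 2 = $4,263.48/yr
Homeowner's insurance: $3,079.08/yr
Yearly total = $1,453.32 + $4,263.48 + $3,079.08 = $8,795.88
Monthly = $8,795.88 / 12 = $732.99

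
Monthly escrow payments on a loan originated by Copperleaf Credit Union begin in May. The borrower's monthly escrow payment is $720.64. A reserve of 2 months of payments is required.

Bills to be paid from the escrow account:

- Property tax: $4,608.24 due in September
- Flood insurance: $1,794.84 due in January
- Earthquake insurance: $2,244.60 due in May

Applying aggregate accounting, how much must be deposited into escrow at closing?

Cushion = 2 × $720.64 = $1,441.28
Trial balance (start $0, +$720.64 each month, − disbursements):
  May: +$720.64 − $2,244.60 → -$1,523.96
  Jun: +$720.64 → -$803.32
  Jul: +$720.64 → -$82.68
  Aug: +$720.64 → $637.96
  Sep: +$720.64 − $4,608.24 → -$3,249.64
  Oct: +$720.64 → -$2,529.00
  Nov: +$720.64 → -$1,808.36
  Dec: +$720.64 → -$1,087.72
  Jan: +$720.64 − $1,794.84 → -$2,161.92
  Feb: +$720.64 → -$1,441.28
  Mar: +$720.64 → -$720.64
  Apr: +$720.64 → $0.00
Lowest trial balance = -$3,249.64 (Sep)
Initial deposit = cushion − low point = $1,441.28 − (-$3,249.64) = $4,690.92

$4,690.92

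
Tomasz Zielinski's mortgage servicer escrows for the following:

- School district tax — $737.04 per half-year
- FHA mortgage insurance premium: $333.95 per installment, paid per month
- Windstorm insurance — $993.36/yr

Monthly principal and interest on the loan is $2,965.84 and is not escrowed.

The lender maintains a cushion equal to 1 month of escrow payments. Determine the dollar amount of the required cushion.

School district tax = $737.04 × 2 = $1,474.08 annually
FHA mortgage insurance premium = $333.95 × 12 = $4,007.40 annually
Windstorm insurance = $993.36 annually
Combined annual = $6,474.84
Base monthly escrow = $6,474.84 / 12 = $539.57
Required cushion = 1 × $539.57 = $539.57

$539.57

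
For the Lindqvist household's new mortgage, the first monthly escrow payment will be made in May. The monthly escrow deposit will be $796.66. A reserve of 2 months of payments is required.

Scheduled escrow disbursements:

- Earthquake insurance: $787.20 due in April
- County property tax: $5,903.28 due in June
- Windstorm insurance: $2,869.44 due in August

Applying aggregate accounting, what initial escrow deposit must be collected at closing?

Cushion = 2 × $796.66 = $1,593.32
Trial balance (start $0, +$796.66 each month, − disbursements):
  May: +$796.66 → $796.66
  Jun: +$796.66 − $5,903.28 → -$4,309.96
  Jul: +$796.66 → -$3,513.30
  Aug: +$796.66 − $2,869.44 → -$5,586.08
  Sep: +$796.66 → -$4,789.42
  Oct: +$796.66 → -$3,992.76
  Nov: +$796.66 → -$3,196.10
  Dec: +$796.66 → -$2,399.44
  Jan: +$796.66 → -$1,602.78
  Feb: +$796.66 → -$806.12
  Mar: +$796.66 → -$9.46
  Apr: +$796.66 − $787.20 → $0.00
Lowest trial balance = -$5,586.08 (Aug)
Initial deposit = cushion − low point = $1,593.32 − (-$5,586.08) = $7,179.40

$7,179.40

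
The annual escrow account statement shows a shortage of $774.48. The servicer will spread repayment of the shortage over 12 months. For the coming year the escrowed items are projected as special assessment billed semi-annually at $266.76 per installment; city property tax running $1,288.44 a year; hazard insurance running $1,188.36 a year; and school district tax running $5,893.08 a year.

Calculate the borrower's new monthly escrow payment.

$806.49

Special assessment = $266.76 × 2 = $533.52 annually
City property tax = $1,288.44 annually
Hazard insurance = $1,188.36 annually
School district tax = $5,893.08 annually
Total annual escrow = $8,903.40
Per month = $8,903.40 ÷ 12 = $741.95
Shortage spread = $774.48 / 12 = $64.54/mo
Adjusted monthly = $741.95 + $64.54 = $806.49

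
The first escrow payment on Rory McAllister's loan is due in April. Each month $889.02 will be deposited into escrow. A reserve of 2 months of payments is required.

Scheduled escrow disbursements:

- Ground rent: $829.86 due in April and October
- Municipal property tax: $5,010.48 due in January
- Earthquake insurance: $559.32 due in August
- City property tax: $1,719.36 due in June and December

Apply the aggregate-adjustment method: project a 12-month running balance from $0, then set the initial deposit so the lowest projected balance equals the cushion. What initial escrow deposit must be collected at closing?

$3,556.08

Cushion = 2 × $889.02 = $1,778.04
Trial balance (start $0, +$889.02 each month, − disbursements):
  Apr: +$889.02 − $829.86 → $59.16
  May: +$889.02 → $948.18
  Jun: +$889.02 − $1,719.36 → $117.84
  Jul: +$889.02 → $1,006.86
  Aug: +$889.02 − $559.32 → $1,336.56
  Sep: +$889.02 → $2,225.58
  Oct: +$889.02 − $829.86 → $2,284.74
  Nov: +$889.02 → $3,173.76
  Dec: +$889.02 − $1,719.36 → $2,343.42
  Jan: +$889.02 − $5,010.48 → -$1,778.04
  Feb: +$889.02 → -$889.02
  Mar: +$889.02 → $0.00
Lowest trial balance = -$1,778.04 (Jan)
Initial deposit = cushion − low point = $1,778.04 − (-$1,778.04) = $3,556.08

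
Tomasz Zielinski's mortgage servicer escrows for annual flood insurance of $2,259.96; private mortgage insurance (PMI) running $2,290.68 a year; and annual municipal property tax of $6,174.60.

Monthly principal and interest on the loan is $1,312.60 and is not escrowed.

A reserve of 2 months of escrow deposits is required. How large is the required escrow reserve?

Flood insurance: $2,259.96
Private mortgage insurance (PMI): $2,290.68
Municipal property tax: $6,174.60
Total annual escrow = $2,259.96 + $2,290.68 + $6,174.60 = $10,725.24
Base monthly escrow = $10,725.24 / 12 = $893.77
Cushion = 2 × $893.77 = $1,787.54

$1,787.54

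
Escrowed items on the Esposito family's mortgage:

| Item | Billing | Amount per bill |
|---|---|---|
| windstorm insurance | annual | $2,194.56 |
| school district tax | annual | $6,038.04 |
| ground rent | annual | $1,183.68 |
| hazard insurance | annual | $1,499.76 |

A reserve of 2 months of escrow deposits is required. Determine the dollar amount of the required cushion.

$1,819.34

Windstorm insurance = $2,194.56/yr
School district tax = $6,038.04/yr
Ground rent = $1,183.68/yr
Hazard insurance = $1,499.76/yr
Combined annual = $10,916.04
Per month = $10,916.04 / 12 = $909.67
Cushion = 2 × $909.67 = $1,819.34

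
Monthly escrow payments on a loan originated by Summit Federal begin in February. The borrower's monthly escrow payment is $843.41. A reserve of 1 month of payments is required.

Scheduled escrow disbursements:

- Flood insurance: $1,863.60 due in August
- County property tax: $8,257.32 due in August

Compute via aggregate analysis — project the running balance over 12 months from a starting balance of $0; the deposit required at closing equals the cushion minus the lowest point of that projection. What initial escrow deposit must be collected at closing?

$5,060.46

Cushion = 1 × $843.41 = $843.41
Trial balance (start $0, +$843.41 each month, − disbursements):
  Feb: +$843.41 → $843.41
  Mar: +$843.41 → $1,686.82
  Apr: +$843.41 → $2,530.23
  May: +$843.41 → $3,373.64
  Jun: +$843.41 → $4,217.05
  Jul: +$843.41 → $5,060.46
  Aug: +$843.41 − $10,120.92 → -$4,217.05
  Sep: +$843.41 → -$3,373.64
  Oct: +$843.41 → -$2,530.23
  Nov: +$843.41 → -$1,686.82
  Dec: +$843.41 → -$843.41
  Jan: +$843.41 → $0.00
Lowest trial balance = -$4,217.05 (Aug)
Initial deposit = cushion − low point = $843.41 − (-$4,217.05) = $5,060.46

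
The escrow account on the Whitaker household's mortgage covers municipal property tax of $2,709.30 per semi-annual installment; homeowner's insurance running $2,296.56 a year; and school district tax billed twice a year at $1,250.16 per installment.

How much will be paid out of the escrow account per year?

Municipal property tax — $2,709.30 × 2 = $5,418.60
Homeowner's insurance — $2,296.56
School district tax — $1,250.16 × 2 = $2,500.32
Total per year = $5,418.60 + $2,296.56 + $2,500.32 = $10,215.48

$10,215.48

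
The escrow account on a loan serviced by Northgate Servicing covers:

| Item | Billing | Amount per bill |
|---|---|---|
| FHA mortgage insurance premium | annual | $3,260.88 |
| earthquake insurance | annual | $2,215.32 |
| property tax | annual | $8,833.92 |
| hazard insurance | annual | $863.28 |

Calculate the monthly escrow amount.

FHA mortgage insurance premium: $3,260.88
Earthquake insurance: $2,215.32
Property tax: $8,833.92
Hazard insurance: $863.28
Total per year = $15,173.40
Monthly = $15,173.40 ÷ 12 = $1,264.45

$1,264.45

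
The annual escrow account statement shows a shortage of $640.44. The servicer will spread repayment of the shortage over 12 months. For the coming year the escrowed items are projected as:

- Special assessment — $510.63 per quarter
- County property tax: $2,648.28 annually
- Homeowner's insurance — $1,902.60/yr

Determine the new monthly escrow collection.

Special assessment: $510.63 × 4 = $2,042.52 per year
County property tax: $2,648.28 per year
Homeowner's insurance: $1,902.60 per year
Total per year = $6,593.40
Monthly = $6,593.40 / 12 = $549.45
Shortage per month = $640.44 / 12 = $53.37
New monthly escrow = $549.45 + $53.37 = $602.82

$602.82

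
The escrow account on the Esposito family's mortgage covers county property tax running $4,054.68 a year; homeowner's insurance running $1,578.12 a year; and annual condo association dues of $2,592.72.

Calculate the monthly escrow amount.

County property tax = $4,054.68
Homeowner's insurance = $1,578.12
Condo association dues = $2,592.72
Annual escrow total = $4,054.68 + $1,578.12 + $2,592.72 = $8,225.52
Per month = $8,225.52 / 12 = $685.46

$685.46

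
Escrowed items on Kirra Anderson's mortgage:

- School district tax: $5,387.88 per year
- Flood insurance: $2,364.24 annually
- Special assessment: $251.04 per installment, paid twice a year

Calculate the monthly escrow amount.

School district tax — $5,387.88 per year
Flood insurance — $2,364.24 per year
Special assessment — $251.04 × 2 = $502.08 per year
Total annual escrow = $5,387.88 + $2,364.24 + $502.08 = $8,254.20
Monthly escrow = $8,254.20 / 12 = $687.85

$687.85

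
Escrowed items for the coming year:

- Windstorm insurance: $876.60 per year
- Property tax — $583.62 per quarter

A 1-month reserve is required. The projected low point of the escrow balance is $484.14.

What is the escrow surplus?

Windstorm insurance = $876.60
Property tax = $583.62 × 4 = $2,334.48
Total per year = $876.60 + $2,334.48 = $3,211.08
Base monthly escrow = $3,211.08 / 12 = $267.59
Cushion = 1 × $267.59 = $267.59
Excess over cushion: $484.14 − $267.59 = $216.55

$216.55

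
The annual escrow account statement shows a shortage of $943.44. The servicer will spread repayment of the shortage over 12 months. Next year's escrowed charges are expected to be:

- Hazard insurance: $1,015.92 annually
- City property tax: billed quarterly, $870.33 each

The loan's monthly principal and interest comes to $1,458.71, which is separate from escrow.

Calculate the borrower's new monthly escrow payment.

$453.39

Hazard insurance: $1,015.92/yr
City property tax: $870.33 × 4 = $3,481.32/yr
Total per year = $4,497.24
Monthly = $4,497.24 / 12 = $374.77
Monthly shortage recovery: $943.44 / 12 = $78.62
New monthly escrow = $374.77 + $78.62 = $453.39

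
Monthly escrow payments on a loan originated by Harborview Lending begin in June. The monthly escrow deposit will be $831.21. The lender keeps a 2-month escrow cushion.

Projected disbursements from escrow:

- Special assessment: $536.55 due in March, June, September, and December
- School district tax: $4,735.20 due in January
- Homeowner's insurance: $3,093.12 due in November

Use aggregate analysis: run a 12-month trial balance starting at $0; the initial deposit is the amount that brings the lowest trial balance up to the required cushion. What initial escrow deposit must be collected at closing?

$4,450.71

Cushion = 2 × $831.21 = $1,662.42
Trial balance (start $0, +$831.21 each month, − disbursements):
  Jun: +$831.21 − $536.55 → $294.66
  Jul: +$831.21 → $1,125.87
  Aug: +$831.21 → $1,957.08
  Sep: +$831.21 − $536.55 → $2,251.74
  Oct: +$831.21 → $3,082.95
  Nov: +$831.21 − $3,093.12 → $821.04
  Dec: +$831.21 − $536.55 → $1,115.70
  Jan: +$831.21 − $4,735.20 → -$2,788.29
  Feb: +$831.21 → -$1,957.08
  Mar: +$831.21 − $536.55 → -$1,662.42
  Apr: +$831.21 → -$831.21
  May: +$831.21 → $0.00
Lowest trial balance = -$2,788.29 (Jan)
Initial deposit = cushion − low point = $1,662.42 − (-$2,788.29) = $4,450.71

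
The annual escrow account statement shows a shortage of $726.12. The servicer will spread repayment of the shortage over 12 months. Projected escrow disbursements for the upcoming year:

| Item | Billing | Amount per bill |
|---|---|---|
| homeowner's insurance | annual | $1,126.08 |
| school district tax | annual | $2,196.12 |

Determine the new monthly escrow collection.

Homeowner's insurance: $1,126.08/yr
School district tax: $2,196.12/yr
Combined annual = $1,126.08 + $2,196.12 = $3,322.20
Monthly escrow = $3,322.20 / 12 = $276.85
Monthly shortage recovery: $726.12 ÷ 12 = $60.51
Adjusted monthly = $276.85 + $60.51 = $337.36

$337.36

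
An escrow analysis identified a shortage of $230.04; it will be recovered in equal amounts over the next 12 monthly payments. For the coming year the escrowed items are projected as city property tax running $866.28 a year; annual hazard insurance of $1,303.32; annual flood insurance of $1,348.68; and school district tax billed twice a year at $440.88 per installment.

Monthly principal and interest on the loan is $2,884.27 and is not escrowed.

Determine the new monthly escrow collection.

$385.84

City property tax — $866.28 per year
Hazard insurance — $1,303.32 per year
Flood insurance — $1,348.68 per year
School district tax — $440.88 × 2 = $881.76 per year
Total per year = $4,400.04
Monthly escrow = $4,400.04 / 12 = $366.67
Shortage spread = $230.04 ÷ 12 = $19.17/mo
New monthly escrow = $366.67 + $19.17 = $385.84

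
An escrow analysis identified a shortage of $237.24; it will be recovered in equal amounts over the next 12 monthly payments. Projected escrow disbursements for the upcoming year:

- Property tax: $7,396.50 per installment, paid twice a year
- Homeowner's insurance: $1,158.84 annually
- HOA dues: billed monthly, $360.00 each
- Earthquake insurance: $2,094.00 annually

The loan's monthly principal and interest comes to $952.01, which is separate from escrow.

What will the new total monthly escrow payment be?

$1,883.59

Property tax = $7,396.50 × 2 = $14,793.00/yr
Homeowner's insurance = $1,158.84/yr
HOA dues = $360.00 × 12 = $4,320.00/yr
Earthquake insurance = $2,094.00/yr
Total annual escrow = $22,365.84
Monthly = $22,365.84 ÷ 12 = $1,863.82
Shortage per month = $237.24 ÷ 12 = $19.77
Adjusted monthly = $1,863.82 + $19.77 = $1,883.59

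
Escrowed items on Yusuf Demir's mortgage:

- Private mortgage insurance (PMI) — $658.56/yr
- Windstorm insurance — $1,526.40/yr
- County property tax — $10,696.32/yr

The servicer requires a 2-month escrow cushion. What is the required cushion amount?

$2,146.88

Private mortgage insurance (PMI) — $658.56 annually
Windstorm insurance — $1,526.40 annually
County property tax — $10,696.32 annually
Annual escrow total = $12,881.28
Monthly = $12,881.28 ÷ 12 = $1,073.44
Reserve = 2 × $1,073.44 = $2,146.88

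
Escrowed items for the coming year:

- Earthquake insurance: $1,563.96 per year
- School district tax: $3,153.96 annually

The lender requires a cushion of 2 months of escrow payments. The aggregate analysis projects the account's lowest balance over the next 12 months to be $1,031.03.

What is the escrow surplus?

$244.71

Earthquake insurance — $1,563.96 annually
School district tax — $3,153.96 annually
Total annual escrow = $1,563.96 + $3,153.96 = $4,717.92
Monthly escrow = $4,717.92 / 12 = $393.16
Required cushion = 2 × $393.16 = $786.32
Surplus = $1,031.03 − $786.32 = $244.71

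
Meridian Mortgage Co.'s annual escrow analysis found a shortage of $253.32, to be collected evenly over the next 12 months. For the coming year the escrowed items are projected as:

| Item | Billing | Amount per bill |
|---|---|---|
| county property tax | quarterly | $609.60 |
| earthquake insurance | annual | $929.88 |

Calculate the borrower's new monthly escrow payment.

County property tax — $609.60 × 4 = $2,438.40
Earthquake insurance — $929.88
Total per year = $3,368.28
Per month = $3,368.28 / 12 = $280.69
Shortage spread = $253.32 ÷ 12 = $21.11/mo
New monthly escrow = $280.69 + $21.11 = $301.80

$301.80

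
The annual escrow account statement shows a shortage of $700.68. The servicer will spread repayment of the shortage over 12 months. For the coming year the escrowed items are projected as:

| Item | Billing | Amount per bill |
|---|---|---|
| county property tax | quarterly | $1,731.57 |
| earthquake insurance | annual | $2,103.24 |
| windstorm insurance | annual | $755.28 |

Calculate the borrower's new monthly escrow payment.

$873.79

County property tax — $1,731.57 × 4 = $6,926.28/yr
Earthquake insurance — $2,103.24/yr
Windstorm insurance — $755.28/yr
Annual escrow total = $6,926.28 + $2,103.24 + $755.28 = $9,784.80
Monthly escrow = $9,784.80 / 12 = $815.40
Shortage per month = $700.68 / 12 = $58.39
Adjusted monthly = $815.40 + $58.39 = $873.79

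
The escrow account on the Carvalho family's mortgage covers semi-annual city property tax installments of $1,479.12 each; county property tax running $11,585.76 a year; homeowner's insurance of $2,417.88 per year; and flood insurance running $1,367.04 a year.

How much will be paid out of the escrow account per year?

$18,328.92

City property tax — $1,479.12 × 2 = $2,958.24/yr
County property tax — $11,585.76/yr
Homeowner's insurance — $2,417.88/yr
Flood insurance — $1,367.04/yr
Annual escrow total = $2,958.24 + $11,585.76 + $2,417.88 + $1,367.04 = $18,328.92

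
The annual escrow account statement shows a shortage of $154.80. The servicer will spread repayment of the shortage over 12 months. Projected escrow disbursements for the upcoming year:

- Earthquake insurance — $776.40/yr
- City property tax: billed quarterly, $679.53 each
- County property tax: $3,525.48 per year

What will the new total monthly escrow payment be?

$597.90

Earthquake insurance = $776.40 annually
City property tax = $679.53 × 4 = $2,718.12 annually
County property tax = $3,525.48 annually
Total per year = $776.40 + $2,718.12 + $3,525.48 = $7,020.00
Per month = $7,020.00 ÷ 12 = $585.00
Shortage per month = $154.80 / 12 = $12.90
New monthly escrow = $585.00 + $12.90 = $597.90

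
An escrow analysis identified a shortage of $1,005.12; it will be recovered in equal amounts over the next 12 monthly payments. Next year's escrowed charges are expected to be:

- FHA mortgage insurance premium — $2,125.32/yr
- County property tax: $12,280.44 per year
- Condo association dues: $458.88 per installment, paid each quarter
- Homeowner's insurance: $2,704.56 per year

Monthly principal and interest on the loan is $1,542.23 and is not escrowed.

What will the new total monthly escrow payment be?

$1,662.58

FHA mortgage insurance premium — $2,125.32 annually
County property tax — $12,280.44 annually
Condo association dues — $458.88 × 4 = $1,835.52 annually
Homeowner's insurance — $2,704.56 annually
Annual escrow total = $18,945.84
Monthly escrow = $18,945.84 ÷ 12 = $1,578.82
Shortage spread = $1,005.12 / 12 = $83.76/mo
Adjusted monthly = $1,578.82 + $83.76 = $1,662.58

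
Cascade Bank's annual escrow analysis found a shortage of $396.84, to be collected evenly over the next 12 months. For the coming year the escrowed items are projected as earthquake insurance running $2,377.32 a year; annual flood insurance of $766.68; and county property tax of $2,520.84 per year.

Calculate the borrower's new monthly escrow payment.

Earthquake insurance = $2,377.32/yr
Flood insurance = $766.68/yr
County property tax = $2,520.84/yr
Combined annual = $2,377.32 + $766.68 + $2,520.84 = $5,664.84
Monthly escrow = $5,664.84 ÷ 12 = $472.07
Shortage per month = $396.84 / 12 = $33.07
Adjusted monthly = $472.07 + $33.07 = $505.14

$505.14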